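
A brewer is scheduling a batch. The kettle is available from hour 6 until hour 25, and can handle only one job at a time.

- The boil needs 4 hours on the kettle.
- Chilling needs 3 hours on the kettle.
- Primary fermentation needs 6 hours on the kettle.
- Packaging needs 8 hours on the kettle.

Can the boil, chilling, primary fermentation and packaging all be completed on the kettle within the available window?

The kettle window is 25 − 6 = 19 hours.
Running back to back, the jobs need 4 + 3 + 6 + 8 = 21 hours on the kettle.
Since 21 > 19, they cannot all fit.

No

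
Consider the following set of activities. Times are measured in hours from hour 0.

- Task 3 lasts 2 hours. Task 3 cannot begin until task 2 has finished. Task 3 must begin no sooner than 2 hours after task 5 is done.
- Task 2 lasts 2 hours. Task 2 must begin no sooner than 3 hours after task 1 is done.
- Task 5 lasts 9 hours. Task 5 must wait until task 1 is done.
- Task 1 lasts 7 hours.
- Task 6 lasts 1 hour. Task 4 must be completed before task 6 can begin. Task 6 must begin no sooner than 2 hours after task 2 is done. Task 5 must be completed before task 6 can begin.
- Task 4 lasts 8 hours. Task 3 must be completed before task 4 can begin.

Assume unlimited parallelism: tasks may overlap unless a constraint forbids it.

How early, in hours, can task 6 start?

Task 1 can start immediately at hour 0; it finishes at hour 7.
Task 5 waits on task 1 (finishes hour 7), so it starts at hour 7 and finishes at 7 + 9 = hour 16.
After task 1 (finishes hour 7, plus 3-hour gap → hour 10), task 2 can start at hour 10 and finishes at hour 12.
Task 3 cannot start until task 2 (finishes hour 12); task 5 (finishes hour 16, plus 2-hour gap → hour 18). The controlling bound is hour 18, so task 3 finishes at 18 + 2 = hour 20.
After task 3 (finishes hour 20), task 4 can start at hour 20 and finishes at hour 28.
Task 6 waits on task 4 (finishes hour 28); task 2 (finishes hour 12, plus 2-hour gap → hour 14); task 5 (finishes hour 16). The latest of these is hour 28, which is the earliest task 6 can start.

28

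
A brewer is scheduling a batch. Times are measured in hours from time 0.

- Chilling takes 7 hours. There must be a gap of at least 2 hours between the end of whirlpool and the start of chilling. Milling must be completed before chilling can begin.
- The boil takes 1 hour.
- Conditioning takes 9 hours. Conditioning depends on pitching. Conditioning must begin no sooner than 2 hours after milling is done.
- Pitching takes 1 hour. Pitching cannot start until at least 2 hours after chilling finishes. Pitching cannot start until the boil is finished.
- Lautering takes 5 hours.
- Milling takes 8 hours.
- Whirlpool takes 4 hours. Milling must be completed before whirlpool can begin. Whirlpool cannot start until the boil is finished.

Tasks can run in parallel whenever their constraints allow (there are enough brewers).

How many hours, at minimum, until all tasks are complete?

The boil can start immediately at hour 0; it finishes at hour 1.
Nothing blocks lautering, so it runs from hour 0 to hour 5.
Milling can start immediately at hour 0; it finishes at hour 8.
Whirlpool has to wait for milling (finishes hour 8); the boil (finishes hour 1). The latest of these is hour 8, so whirlpool runs hour 8 to 8 + 4 = hour 12.
For chilling: whirlpool (finishes hour 12, plus 2-hour gap → hour 14); milling (finishes hour 8). Taking the maximum gives a start of hour 14, and it finishes at 14 + 7 = hour 21.
Pitching has to wait for chilling (finishes hour 21, plus 2-hour gap → hour 23); the boil (finishes hour 1). The latest of these is hour 23, so pitching runs hour 23 to 23 + 1 = hour 24.
Conditioning needs all of pitching (finishes hour 24); milling (finishes hour 8, plus 2-hour gap → hour 10). That puts its earliest start at hour 24; it finishes at 24 + 9 = hour 33.
All tasks are finished once the last one completes. Finish times: Milling at 8, Lautering at 5, The boil at 1, Whirlpool at 12, Chilling at 21, Pitching at 24, Conditioning at 33. The latest is hour 33.

33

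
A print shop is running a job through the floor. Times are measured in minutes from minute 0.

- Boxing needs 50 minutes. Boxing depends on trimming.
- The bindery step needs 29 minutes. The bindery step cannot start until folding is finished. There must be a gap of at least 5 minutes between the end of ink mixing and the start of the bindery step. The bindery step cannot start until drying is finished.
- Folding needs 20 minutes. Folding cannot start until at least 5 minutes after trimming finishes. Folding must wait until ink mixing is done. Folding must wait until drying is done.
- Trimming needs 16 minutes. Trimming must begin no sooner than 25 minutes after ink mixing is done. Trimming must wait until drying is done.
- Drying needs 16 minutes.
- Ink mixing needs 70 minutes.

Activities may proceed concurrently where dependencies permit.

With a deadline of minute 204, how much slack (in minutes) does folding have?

Nothing blocks drying, so it runs from minute 0 to minute 16.
Ink mixing has no prerequisites, so it starts at minute 0 and finishes at minute 70.
Trimming has to wait for ink mixing (finishes minute 70, plus 25-minute gap → minute 95); drying (finishes minute 16). The latest of these is minute 95, so trimming runs minute 95 to 95 + 16 = minute 111.
Folding cannot start until trimming (finishes minute 111, plus 5-minute gap → minute 116); ink mixing (finishes minute 70); drying (finishes minute 16). The controlling bound is minute 116, so folding finishes at 116 + 20 = minute 136.

Working backward from the deadline:
Nothing follows the bindery step; the deadline of minute 204 is its only limit. It must start by 204 − 29 = minute 175.
Folding feeds into the bindery step (must start by minute 175); so folding must finish by minute 175 and therefore start by minute 155.
So folding can start as early as minute 116 and as late as minute 155, giving 155 − 116 = 39 minutes of slack.

39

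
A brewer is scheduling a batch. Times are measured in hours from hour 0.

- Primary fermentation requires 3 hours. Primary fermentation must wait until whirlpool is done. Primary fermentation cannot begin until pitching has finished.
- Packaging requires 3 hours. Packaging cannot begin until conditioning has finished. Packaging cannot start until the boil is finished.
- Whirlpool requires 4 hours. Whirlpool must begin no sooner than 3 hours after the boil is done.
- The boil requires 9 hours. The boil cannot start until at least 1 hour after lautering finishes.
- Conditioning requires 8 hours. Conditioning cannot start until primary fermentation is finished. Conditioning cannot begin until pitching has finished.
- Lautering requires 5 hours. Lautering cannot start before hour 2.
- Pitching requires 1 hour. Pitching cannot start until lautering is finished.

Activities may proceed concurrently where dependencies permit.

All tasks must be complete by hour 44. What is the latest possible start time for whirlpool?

To finish by hour 44, packaging (duration 3) must start no later than hour 41.
Conditioning has to be done before packaging (must start by hour 41). That means finishing by hour 41, i.e. starting by 41 − 8 = hour 33.
Primary fermentation must finish before conditioning (must start by hour 33). With a 3-hour duration, primary fermentation must start by 33 − 3 = hour 30.
Whirlpool must finish before primary fermentation (must start by hour 30). With a 4-hour duration, whirlpool must start by 30 − 4 = hour 26.

26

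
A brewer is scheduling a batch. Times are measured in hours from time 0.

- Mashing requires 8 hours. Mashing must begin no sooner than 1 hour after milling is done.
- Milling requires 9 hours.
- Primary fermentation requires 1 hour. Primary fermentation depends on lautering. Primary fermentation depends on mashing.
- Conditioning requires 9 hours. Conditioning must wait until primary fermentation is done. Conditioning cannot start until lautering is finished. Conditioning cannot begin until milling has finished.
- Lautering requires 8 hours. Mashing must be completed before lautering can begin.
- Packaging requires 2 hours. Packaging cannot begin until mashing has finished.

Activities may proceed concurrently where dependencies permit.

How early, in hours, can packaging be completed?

Milling has no prerequisites, so it starts at hour 0 and finishes at hour 9.
Mashing cannot begin until milling (finishes hour 9, plus 1-hour gap → hour 10). It runs from hour 10 to 10 + 8 = hour 18.
After mashing (finishes hour 18), packaging can start at hour 18 and finishes at hour 20.

20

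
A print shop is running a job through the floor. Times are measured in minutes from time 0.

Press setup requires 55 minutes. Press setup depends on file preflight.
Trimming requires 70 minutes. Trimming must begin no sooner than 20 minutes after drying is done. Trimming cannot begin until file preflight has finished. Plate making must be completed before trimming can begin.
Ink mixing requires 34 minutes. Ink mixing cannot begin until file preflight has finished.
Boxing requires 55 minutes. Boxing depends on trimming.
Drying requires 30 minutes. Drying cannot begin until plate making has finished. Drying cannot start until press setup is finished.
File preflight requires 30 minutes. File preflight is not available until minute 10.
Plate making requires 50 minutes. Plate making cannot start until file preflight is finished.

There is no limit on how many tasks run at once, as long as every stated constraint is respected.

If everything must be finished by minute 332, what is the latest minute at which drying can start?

157

Nothing follows boxing; the deadline of minute 332 is its only limit. It must start by 332 − 55 = minute 277.
Trimming feeds into boxing (must start by minute 277); so trimming must finish by minute 277 and therefore start by minute 207.
Drying feeds into trimming (must start by minute 207, minus 20-minute gap → minute 187); so drying must finish by minute 187 and therefore start by minute 157.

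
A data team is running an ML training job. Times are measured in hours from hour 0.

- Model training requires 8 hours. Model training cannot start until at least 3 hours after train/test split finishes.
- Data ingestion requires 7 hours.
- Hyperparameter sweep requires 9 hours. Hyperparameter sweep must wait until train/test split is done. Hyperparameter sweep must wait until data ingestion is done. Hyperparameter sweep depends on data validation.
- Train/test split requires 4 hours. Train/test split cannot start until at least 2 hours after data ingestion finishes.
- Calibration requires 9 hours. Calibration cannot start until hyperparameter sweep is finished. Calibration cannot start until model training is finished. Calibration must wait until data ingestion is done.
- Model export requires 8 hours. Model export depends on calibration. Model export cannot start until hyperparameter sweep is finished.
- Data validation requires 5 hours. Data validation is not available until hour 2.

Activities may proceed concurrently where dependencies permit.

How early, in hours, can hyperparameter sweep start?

Data validation waits on its own release at hour 2, so it starts at hour 2 and finishes at 2 + 5 = hour 7.
Data ingestion has no prerequisites, so it starts at hour 0 and finishes at hour 7.
Train/test split cannot begin until data ingestion (finishes hour 7, plus 2-hour gap → hour 9). It runs from hour 9 to 9 + 4 = hour 13.
Hyperparameter sweep waits on train/test split (finishes hour 13); data ingestion (finishes hour 7); data validation (finishes hour 7). The latest of these is hour 13, which is the earliest hyperparameter sweep can start.

13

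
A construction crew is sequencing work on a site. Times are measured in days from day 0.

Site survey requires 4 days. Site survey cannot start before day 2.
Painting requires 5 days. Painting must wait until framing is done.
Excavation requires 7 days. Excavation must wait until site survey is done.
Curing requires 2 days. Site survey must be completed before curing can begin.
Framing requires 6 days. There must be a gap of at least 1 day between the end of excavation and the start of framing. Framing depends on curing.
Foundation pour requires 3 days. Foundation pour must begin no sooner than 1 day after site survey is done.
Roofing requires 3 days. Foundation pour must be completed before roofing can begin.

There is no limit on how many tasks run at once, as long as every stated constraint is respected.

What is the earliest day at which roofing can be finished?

Site survey waits on its own release at day 2, so it starts at day 2 and finishes at 2 + 4 = day 6.
After site survey (finishes day 6, plus 1-day gap → day 7), foundation pour can start at day 7 and finishes at day 10.
Roofing cannot begin until foundation pour (finishes day 10). It runs from day 10 to 10 + 3 = day 13.

13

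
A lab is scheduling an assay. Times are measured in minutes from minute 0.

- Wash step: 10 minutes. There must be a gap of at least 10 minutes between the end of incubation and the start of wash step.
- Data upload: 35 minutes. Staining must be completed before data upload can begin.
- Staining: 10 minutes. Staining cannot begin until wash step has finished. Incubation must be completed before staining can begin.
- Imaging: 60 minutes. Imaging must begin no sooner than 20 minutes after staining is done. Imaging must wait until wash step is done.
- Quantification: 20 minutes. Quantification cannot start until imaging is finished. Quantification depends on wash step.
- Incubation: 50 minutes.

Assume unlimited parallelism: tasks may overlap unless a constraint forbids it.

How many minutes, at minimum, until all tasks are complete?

Nothing blocks incubation, so it runs from minute 0 to minute 50.
Wash step cannot begin until incubation (finishes minute 50, plus 10-minute gap → minute 60). It runs from minute 60 to 60 + 10 = minute 70.
For staining: wash step (finishes minute 70); incubation (finishes minute 50). Taking the maximum gives a start of minute 70, and it finishes at 70 + 10 = minute 80.
After staining (finishes minute 80), data upload can start at minute 80 and finishes at minute 115.
Imaging needs all of staining (finishes minute 80, plus 20-minute gap → minute 100); wash step (finishes minute 70). That puts its earliest start at minute 100; it finishes at 100 + 60 = minute 160.
For quantification: imaging (finishes minute 160); wash step (finishes minute 70). Taking the maximum gives a start of minute 160, and it finishes at 160 + 20 = minute 180.
All tasks are finished once the last one completes. Finish times: Incubation at 50, Wash step at 70, Staining at 80, Imaging at 160, Quantification at 180, Data upload at 115. The latest is minute 180.

180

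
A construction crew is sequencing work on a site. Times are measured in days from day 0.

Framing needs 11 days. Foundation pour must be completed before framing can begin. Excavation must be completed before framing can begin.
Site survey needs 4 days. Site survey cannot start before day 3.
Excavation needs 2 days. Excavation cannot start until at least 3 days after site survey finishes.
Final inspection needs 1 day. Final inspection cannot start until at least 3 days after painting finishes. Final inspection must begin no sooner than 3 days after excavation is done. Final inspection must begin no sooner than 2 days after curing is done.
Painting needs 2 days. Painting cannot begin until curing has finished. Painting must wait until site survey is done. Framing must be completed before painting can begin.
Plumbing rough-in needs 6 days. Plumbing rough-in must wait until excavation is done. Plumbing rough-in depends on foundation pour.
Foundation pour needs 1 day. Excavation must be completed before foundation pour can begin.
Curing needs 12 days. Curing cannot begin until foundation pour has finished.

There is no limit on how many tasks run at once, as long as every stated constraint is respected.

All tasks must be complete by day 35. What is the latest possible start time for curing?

17

To finish by day 35, final inspection (duration 1) must start no later than day 34.
Painting feeds into final inspection (must start by day 34, minus 3-day gap → day 31); so painting must finish by day 31 and therefore start by day 29.
Curing feeds painting (must start by day 29); final inspection (must start by day 34, minus 2-day gap → day 32). Taking the minimum, curing must finish by day 29 and start by 29 − 12 = day 17.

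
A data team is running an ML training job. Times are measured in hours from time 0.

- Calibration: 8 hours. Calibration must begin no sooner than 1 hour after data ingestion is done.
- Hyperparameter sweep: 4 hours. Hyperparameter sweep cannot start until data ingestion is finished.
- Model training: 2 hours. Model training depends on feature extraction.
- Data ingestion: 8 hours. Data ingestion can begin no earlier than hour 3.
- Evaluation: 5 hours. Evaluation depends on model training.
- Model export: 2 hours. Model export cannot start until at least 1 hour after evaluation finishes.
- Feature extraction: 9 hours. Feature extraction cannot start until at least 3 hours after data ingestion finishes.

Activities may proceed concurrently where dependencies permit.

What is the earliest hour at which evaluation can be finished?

30

Data ingestion waits on its own release at hour 3, so it starts at hour 3 and finishes at 3 + 8 = hour 11.
Feature extraction cannot begin until data ingestion (finishes hour 11, plus 3-hour gap → hour 14). It runs from hour 14 to 14 + 9 = hour 23.
Model training waits on feature extraction (finishes hour 23), so it starts at hour 23 and finishes at 23 + 2 = hour 25.
After model training (finishes hour 25), evaluation can start at hour 25 and finishes at hour 30.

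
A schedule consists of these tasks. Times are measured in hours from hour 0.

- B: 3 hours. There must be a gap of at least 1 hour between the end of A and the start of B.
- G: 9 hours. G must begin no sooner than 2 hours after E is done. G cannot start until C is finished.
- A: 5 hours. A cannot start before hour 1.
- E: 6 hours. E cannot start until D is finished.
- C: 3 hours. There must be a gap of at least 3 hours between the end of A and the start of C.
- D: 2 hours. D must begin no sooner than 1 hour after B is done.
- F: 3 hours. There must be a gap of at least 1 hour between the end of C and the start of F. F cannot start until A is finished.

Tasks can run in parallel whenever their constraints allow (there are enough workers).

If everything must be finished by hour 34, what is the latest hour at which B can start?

11

Nothing follows G; the deadline of hour 34 is its only limit. It must start by 34 − 9 = hour 25.
Since G (must start by hour 25, minus 2-hour gap → hour 23) depends on it, E must finish by hour 23. Backing off its 6-hour duration gives a latest start of hour 17.
D must finish before E (must start by hour 17). With a 2-hour duration, D must start by 17 − 2 = hour 15.
B has to be done before D (must start by hour 15, minus 1-hour gap → hour 14). That means finishing by hour 14, i.e. starting by 14 − 3 = hour 11.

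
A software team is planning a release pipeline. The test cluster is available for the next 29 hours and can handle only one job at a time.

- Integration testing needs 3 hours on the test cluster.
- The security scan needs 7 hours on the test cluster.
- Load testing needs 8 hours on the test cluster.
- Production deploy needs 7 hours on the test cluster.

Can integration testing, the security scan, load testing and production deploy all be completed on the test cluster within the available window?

Running back to back, the jobs need 3 + 7 + 8 + 7 = 25 hours on the test cluster.
Since 25 ≤ 29, they fit within the window.

Yes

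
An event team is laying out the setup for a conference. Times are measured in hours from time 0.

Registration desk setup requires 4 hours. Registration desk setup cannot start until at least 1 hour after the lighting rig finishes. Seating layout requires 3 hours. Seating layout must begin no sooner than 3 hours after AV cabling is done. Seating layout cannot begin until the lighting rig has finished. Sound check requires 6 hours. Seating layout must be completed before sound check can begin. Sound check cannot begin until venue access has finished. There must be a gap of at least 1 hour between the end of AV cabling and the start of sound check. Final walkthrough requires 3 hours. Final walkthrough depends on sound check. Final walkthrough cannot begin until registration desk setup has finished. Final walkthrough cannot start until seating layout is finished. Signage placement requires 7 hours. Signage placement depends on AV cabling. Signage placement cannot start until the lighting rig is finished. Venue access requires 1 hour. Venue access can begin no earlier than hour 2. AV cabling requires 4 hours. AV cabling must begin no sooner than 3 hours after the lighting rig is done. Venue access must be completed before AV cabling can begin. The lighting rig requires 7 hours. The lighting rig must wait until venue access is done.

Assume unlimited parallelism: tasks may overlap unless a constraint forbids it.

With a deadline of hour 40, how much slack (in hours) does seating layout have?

After its own release at hour 2, venue access can start at hour 2 and finishes at hour 3.
The lighting rig waits on venue access (finishes hour 3), so it starts at hour 3 and finishes at 3 + 7 = hour 10.
AV cabling needs all of the lighting rig (finishes hour 10, plus 3-hour gap → hour 13); venue access (finishes hour 3). That puts its earliest start at hour 13; it finishes at 13 + 4 = hour 17.
Seating layout has to wait for AV cabling (finishes hour 17, plus 3-hour gap → hour 20); the lighting rig (finishes hour 10). The latest of these is hour 20, so seating layout runs hour 20 to 20 + 3 = hour 23.

Working backward from the deadline:
Nothing follows final walkthrough; the deadline of hour 40 is its only limit. It must start by 40 − 3 = hour 37.
Sound check has to be done before final walkthrough (must start by hour 37). That means finishing by hour 37, i.e. starting by 37 − 6 = hour 31.
Seating layout has several dependents: sound check (must start by hour 31); final walkthrough (must start by hour 37). The earliest of those limits is hour 31, so seating layout must start by 31 − 3 = hour 28.
So seating layout can start as early as hour 20 and as late as hour 28, giving 28 − 20 = 8 hours of slack.

8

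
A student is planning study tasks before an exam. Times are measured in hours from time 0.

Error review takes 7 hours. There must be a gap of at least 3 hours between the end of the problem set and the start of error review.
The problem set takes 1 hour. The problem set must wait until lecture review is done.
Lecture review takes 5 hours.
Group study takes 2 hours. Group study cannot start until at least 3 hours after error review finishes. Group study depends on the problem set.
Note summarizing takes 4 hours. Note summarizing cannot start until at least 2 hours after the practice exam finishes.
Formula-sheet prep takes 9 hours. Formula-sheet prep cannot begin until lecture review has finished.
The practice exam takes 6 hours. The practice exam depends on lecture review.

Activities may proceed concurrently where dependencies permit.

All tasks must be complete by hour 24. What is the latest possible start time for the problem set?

Group study has no dependents, so it just needs to finish by hour 24. Starting by 24 − 2 = hour 22 achieves that.
Error review must finish before group study (must start by hour 22, minus 3-hour gap → hour 19). With a 7-hour duration, error review must start by 19 − 7 = hour 12.
The problem set feeds error review (must start by hour 12, minus 3-hour gap → hour 9); group study (must start by hour 22). Taking the minimum, the problem set must finish by hour 9 and start by 9 − 1 = hour 8.

8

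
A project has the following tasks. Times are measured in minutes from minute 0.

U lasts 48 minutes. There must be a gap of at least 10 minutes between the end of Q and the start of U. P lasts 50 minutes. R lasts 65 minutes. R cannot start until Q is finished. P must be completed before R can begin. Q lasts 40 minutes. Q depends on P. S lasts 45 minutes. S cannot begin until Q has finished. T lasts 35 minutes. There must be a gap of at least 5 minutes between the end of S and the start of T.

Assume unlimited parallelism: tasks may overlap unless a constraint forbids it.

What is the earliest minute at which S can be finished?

135

P has no prerequisites, so it starts at minute 0 and finishes at minute 50.
After P (finishes minute 50), Q can start at minute 50 and finishes at minute 90.
After Q (finishes minute 90), S can start at minute 90 and finishes at minute 135.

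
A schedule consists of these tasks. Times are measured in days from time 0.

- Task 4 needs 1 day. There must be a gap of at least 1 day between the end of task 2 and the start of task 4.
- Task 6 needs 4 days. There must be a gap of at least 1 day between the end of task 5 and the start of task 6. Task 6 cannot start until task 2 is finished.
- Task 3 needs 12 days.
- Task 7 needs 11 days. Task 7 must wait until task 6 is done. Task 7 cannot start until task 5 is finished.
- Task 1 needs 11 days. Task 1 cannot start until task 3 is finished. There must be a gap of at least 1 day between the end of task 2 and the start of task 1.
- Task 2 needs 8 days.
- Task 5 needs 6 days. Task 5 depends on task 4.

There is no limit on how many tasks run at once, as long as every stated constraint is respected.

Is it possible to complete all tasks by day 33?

Task 3 has no prerequisites, so it starts at day 0 and finishes at day 12.
Task 2 has no prerequisites, so it starts at day 0 and finishes at day 8.
Task 4 cannot begin until task 2 (finishes day 8, plus 1-day gap → day 9). It runs from day 9 to 9 + 1 = day 10.
After task 4 (finishes day 10), task 5 can start at day 10 and finishes at day 16.
For task 6: task 5 (finishes day 16, plus 1-day gap → day 17); task 2 (finishes day 8). Taking the maximum gives a start of day 17, and it finishes at 17 + 4 = day 21.
For task 7: task 6 (finishes day 21); task 5 (finishes day 16). Taking the maximum gives a start of day 21, and it finishes at 21 + 11 = day 32.
Task 1 has to wait for task 3 (finishes day 12); task 2 (finishes day 8, plus 1-day gap → day 9). The latest of these is day 12, so task 1 runs day 12 to 12 + 11 = day 23.
Every task is finished by day 32, which is no later than the deadline of 33, so the schedule is feasible.

Yes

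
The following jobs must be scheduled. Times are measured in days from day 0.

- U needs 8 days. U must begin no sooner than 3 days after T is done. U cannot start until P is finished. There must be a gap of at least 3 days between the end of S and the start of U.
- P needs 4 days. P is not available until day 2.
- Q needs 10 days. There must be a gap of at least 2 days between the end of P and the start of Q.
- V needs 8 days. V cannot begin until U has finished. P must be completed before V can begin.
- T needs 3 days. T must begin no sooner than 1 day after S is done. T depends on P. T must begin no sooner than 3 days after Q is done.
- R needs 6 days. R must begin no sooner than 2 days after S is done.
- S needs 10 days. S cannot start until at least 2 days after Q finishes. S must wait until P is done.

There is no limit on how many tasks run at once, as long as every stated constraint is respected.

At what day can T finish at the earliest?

P waits on its own release at day 2, so it starts at day 2 and finishes at 2 + 4 = day 6.
After P (finishes day 6, plus 2-day gap → day 8), Q can start at day 8 and finishes at day 18.
S needs all of Q (finishes day 18, plus 2-day gap → day 20); P (finishes day 6). That puts its earliest start at day 20; it finishes at 20 + 10 = day 30.
T needs all of S (finishes day 30, plus 1-day gap → day 31); P (finishes day 6); Q (finishes day 18, plus 3-day gap → day 21). That puts its earliest start at day 31; it finishes at 31 + 3 = day 34.

34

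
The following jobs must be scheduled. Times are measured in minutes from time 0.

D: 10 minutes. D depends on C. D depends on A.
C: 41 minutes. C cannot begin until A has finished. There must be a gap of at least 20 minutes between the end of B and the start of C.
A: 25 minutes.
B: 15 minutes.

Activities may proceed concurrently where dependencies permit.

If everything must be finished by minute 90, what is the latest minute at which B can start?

D must finish by minute 90; it takes 10 minutes, so it must start by 90 − 10 = minute 80.
C has to be done before D (must start by minute 80). That means finishing by minute 80, i.e. starting by 80 − 41 = minute 39.
B must finish before C (must start by minute 39, minus 20-minute gap → minute 19). With a 15-minute duration, B must start by 19 − 15 = minute 4.

4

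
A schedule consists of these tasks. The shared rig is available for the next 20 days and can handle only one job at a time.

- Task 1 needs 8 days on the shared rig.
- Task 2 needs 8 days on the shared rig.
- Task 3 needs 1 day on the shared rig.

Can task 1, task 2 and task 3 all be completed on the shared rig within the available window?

Running back to back, the jobs need 8 + 8 + 1 = 17 days on the shared rig.
Since 17 ≤ 20, they fit within the window.

Yes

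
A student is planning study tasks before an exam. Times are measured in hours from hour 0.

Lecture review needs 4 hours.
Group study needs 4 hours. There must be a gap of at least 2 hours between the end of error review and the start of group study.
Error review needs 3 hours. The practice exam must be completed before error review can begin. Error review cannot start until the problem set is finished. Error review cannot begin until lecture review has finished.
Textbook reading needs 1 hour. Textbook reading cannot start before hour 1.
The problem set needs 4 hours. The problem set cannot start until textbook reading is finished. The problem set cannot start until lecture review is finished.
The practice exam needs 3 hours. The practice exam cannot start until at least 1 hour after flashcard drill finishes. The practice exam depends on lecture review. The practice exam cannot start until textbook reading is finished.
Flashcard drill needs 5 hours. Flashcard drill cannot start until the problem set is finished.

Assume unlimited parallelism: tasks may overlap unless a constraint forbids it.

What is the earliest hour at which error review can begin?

17

Lecture review has no prerequisites, so it starts at hour 0 and finishes at hour 4.
Textbook reading cannot begin until its own release at hour 1. It runs from hour 1 to 1 + 1 = hour 2.
For the problem set: textbook reading (finishes hour 2); lecture review (finishes hour 4). Taking the maximum gives a start of hour 4, and it finishes at 4 + 4 = hour 8.
After the problem set (finishes hour 8), flashcard drill can start at hour 8 and finishes at hour 13.
The practice exam cannot start until flashcard drill (finishes hour 13, plus 1-hour gap → hour 14); lecture review (finishes hour 4); textbook reading (finishes hour 2). The controlling bound is hour 14, so the practice exam finishes at 14 + 3 = hour 17.
Error review waits on the practice exam (finishes hour 17); the problem set (finishes hour 8); lecture review (finishes hour 4). The latest of these is hour 17, which is the earliest error review can start.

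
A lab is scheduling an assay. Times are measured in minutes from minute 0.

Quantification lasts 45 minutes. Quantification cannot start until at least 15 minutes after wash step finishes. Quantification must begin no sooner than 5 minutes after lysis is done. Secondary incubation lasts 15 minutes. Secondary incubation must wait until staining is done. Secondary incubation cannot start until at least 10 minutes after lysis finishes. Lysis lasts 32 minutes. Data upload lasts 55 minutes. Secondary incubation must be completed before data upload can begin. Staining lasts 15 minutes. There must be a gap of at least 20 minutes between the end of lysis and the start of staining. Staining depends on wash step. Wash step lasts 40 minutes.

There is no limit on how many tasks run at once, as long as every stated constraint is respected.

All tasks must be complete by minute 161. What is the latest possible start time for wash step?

To finish by minute 161, data upload (duration 55) must start no later than minute 106.
Since data upload (must start by minute 106) depends on it, secondary incubation must finish by minute 106. Backing off its 15-minute duration gives a latest start of minute 91.
Staining must finish before secondary incubation (must start by minute 91). With a 15-minute duration, staining must start by 91 − 15 = minute 76.
To finish by minute 161, quantification (duration 45) must start no later than minute 116.
Wash step has several dependents: staining (must start by minute 76); quantification (must start by minute 116, minus 15-minute gap → minute 101). The earliest of those limits is minute 76, so wash step must start by 76 − 40 = minute 36.

36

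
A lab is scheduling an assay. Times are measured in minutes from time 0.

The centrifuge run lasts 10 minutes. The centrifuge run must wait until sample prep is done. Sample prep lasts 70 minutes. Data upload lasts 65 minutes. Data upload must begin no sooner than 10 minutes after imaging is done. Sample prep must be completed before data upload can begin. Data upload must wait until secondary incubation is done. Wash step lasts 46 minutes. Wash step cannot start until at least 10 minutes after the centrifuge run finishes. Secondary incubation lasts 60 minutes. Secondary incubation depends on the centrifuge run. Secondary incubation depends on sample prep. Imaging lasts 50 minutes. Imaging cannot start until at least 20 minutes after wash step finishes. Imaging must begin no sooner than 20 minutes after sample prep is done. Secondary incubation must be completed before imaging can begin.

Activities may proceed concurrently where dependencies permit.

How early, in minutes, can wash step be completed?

Sample prep can start immediately at minute 0; it finishes at minute 70.
After sample prep (finishes minute 70), the centrifuge run can start at minute 70 and finishes at minute 80.
Wash step waits on the centrifuge run (finishes minute 80, plus 10-minute gap → minute 90), so it starts at minute 90 and finishes at 90 + 46 = minute 136.

136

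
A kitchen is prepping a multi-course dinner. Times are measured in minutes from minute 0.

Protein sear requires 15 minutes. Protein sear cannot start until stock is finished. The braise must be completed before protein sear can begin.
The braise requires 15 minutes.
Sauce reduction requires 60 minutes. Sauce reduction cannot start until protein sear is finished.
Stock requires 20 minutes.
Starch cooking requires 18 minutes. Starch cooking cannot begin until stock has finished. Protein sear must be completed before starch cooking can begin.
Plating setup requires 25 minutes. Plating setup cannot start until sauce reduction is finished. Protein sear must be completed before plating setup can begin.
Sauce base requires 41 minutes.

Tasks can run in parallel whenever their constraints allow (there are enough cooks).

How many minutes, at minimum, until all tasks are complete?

120

The braise has no prerequisites, so it starts at minute 0 and finishes at minute 15.
Sauce base has no prerequisites, so it starts at minute 0 and finishes at minute 41.
Stock has no prerequisites, so it starts at minute 0 and finishes at minute 20.
Protein sear has to wait for stock (finishes minute 20); the braise (finishes minute 15). The latest of these is minute 20, so protein sear runs minute 20 to 20 + 15 = minute 35.
Starch cooking needs all of stock (finishes minute 20); protein sear (finishes minute 35). That puts its earliest start at minute 35; it finishes at 35 + 18 = minute 53.
Sauce reduction waits on protein sear (finishes minute 35), so it starts at minute 35 and finishes at 35 + 60 = minute 95.
Plating setup has to wait for sauce reduction (finishes minute 95); protein sear (finishes minute 35). The latest of these is minute 95, so plating setup runs minute 95 to 95 + 25 = minute 120.
All tasks are finished once the last one completes. Finish times: Stock at 20, Sauce base at 41, The braise at 15, Protein sear at 35, Sauce reduction at 95, Starch cooking at 53, Plating setup at 120. The latest is minute 120.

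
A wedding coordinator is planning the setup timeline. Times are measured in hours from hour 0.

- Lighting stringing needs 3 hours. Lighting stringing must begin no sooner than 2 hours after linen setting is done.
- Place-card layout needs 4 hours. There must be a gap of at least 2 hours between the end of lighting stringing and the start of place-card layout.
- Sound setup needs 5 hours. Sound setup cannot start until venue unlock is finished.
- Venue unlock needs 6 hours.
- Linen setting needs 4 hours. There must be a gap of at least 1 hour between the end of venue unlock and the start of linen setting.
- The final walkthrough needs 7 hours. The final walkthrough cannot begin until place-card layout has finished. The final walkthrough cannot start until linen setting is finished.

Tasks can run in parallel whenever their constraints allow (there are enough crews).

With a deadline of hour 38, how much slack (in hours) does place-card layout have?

9

Venue unlock can start immediately at hour 0; it finishes at hour 6.
Linen setting cannot begin until venue unlock (finishes hour 6, plus 1-hour gap → hour 7). It runs from hour 7 to 7 + 4 = hour 11.
After linen setting (finishes hour 11, plus 2-hour gap → hour 13), lighting stringing can start at hour 13 and finishes at hour 16.
Place-card layout waits on lighting stringing (finishes hour 16, plus 2-hour gap → hour 18), so it starts at hour 18 and finishes at 18 + 4 = hour 22.

Working backward from the deadline:
The final walkthrough has no dependents, so it just needs to finish by hour 38. Starting by 38 − 7 = hour 31 achieves that.
Place-card layout has to be done before the final walkthrough (must start by hour 31). That means finishing by hour 31, i.e. starting by 31 − 4 = hour 27.
So place-card layout can start as early as hour 18 and as late as hour 27, giving 27 − 18 = 9 hours of slack.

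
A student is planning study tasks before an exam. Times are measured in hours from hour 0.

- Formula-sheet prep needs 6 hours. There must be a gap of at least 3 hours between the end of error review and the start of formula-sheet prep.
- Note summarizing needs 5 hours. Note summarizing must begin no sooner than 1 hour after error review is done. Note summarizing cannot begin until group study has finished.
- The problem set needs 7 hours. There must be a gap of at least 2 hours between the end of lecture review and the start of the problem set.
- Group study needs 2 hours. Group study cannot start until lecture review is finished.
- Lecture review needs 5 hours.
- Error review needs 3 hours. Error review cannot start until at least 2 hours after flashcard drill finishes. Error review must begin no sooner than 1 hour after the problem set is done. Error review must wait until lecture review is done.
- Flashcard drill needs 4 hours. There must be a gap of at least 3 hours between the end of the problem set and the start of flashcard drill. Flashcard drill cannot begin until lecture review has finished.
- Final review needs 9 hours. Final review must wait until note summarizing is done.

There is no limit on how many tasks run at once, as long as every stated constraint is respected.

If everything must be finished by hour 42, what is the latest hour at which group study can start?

Nothing follows final review; the deadline of hour 42 is its only limit. It must start by 42 − 9 = hour 33.
Note summarizing has to be done before final review (must start by hour 33). That means finishing by hour 33, i.e. starting by 33 − 5 = hour 28.
Since note summarizing (must start by hour 28) depends on it, group study must finish by hour 28. Backing off its 2-hour duration gives a latest start of hour 26.

26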